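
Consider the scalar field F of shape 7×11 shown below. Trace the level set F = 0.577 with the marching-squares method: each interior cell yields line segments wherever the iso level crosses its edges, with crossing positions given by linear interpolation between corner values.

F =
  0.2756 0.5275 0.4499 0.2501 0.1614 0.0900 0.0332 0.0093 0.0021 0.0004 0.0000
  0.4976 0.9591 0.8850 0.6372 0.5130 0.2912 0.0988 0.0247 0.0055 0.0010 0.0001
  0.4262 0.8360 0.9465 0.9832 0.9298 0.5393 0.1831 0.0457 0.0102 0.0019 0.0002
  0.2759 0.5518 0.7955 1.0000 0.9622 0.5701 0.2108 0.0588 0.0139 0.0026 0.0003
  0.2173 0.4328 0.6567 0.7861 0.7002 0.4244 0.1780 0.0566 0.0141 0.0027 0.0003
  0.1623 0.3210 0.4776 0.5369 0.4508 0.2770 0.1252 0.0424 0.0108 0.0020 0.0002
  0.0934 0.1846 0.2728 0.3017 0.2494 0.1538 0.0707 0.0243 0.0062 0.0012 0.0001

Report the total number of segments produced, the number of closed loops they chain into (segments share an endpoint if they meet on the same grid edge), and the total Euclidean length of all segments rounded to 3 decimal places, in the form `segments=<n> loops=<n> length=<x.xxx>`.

segments=16 loops=1 length=14.562

cell (0,0): code 0100 → (0.115,1.000)–(1.000,0.172)
cell (0,1): code 1100 → (0.292,2.000)–(0.115,1.000)
cell (0,2): code 1100 → (0.844,3.000)–(0.292,2.000)
cell (0,3): code 1000 → (1.000,3.485)–(0.844,3.000)
cell (1,0): code 0110 → (1.000,0.172)–(2.000,0.368)
cell (1,3): code 1101 → (1.154,4.000)–(1.000,3.485)
cell (1,4): code 1000 → (2.000,4.903)–(1.154,4.000)
cell (2,0): code 0010 → (2.000,0.368)–(2.911,1.000)
cell (2,1): code 0111 → (2.911,1.000)–(3.000,1.103)
cell (2,4): code 1001 → (3.000,4.982)–(2.000,4.903)
cell (3,1): code 0110 → (3.000,1.103)–(4.000,1.644)
cell (3,4): code 1001 → (4.000,4.447)–(3.000,4.982)
cell (4,1): code 0010 → (4.000,1.644)–(4.445,2.000)
cell (4,2): code 0011 → (4.445,2.000)–(4.839,3.000)
cell (4,3): code 0011 → (4.839,3.000)–(4.494,4.000)
cell (4,4): code 0001 → (4.494,4.000)–(4.000,4.447)
total: 16 segments, chained into 1 closed loop(s), length Σ = 14.562128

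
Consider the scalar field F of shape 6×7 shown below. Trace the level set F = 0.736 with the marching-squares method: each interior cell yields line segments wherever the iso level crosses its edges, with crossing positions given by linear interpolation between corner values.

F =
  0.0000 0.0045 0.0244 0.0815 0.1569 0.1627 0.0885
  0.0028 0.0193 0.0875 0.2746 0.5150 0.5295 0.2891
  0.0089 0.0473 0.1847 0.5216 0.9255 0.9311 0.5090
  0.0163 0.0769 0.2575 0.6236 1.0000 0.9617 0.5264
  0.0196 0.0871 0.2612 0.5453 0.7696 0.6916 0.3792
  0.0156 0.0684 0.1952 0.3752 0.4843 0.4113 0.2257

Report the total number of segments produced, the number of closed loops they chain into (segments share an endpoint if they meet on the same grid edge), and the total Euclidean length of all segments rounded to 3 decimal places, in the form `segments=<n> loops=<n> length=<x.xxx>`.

segments=10 loops=1 length=7.712

cell (1,3): code 0100 → (1.538,4.000)–(2.000,3.531)
cell (1,4): code 1100 → (1.514,5.000)–(1.538,4.000)
cell (1,5): code 1000 → (2.000,5.462)–(1.514,5.000)
cell (2,3): code 0110 → (2.000,3.531)–(3.000,3.299)
cell (2,5): code 1001 → (3.000,5.518)–(2.000,5.462)
cell (3,3): code 0110 → (3.000,3.299)–(4.000,3.850)
cell (3,4): code 1011 → (4.000,4.431)–(3.836,5.000)
cell (3,5): code 0001 → (3.836,5.000)–(3.000,5.518)
cell (4,3): code 0010 → (4.000,3.850)–(4.118,4.000)
cell (4,4): code 0001 → (4.118,4.000)–(4.000,4.431)
total: 10 segments, chained into 1 closed loop(s), length Σ = 7.712303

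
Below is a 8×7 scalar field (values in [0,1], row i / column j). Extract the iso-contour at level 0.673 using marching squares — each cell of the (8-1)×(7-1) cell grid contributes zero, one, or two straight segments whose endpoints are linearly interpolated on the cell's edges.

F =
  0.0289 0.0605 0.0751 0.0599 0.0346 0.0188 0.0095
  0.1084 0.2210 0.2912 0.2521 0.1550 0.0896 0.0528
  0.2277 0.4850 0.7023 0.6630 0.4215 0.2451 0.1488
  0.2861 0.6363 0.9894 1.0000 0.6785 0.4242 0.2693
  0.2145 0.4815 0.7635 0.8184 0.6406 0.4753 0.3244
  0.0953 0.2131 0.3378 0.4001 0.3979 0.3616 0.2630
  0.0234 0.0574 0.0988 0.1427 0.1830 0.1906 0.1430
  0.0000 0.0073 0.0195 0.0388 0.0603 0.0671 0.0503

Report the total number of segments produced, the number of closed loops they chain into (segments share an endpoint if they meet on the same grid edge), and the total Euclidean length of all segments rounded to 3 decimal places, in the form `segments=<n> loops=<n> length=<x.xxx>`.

segments=12 loops=1 length=8.280

cell (1,1): code 0100 → (1.929,2.000)–(2.000,1.865)
cell (1,2): code 1000 → (2.000,2.746)–(1.929,2.000)
cell (2,1): code 0110 → (2.000,1.865)–(3.000,1.104)
cell (2,2): code 1101 → (2.030,3.000)–(2.000,2.746)
cell (2,3): code 1100 → (2.979,4.000)–(2.030,3.000)
cell (2,4): code 1000 → (3.000,4.022)–(2.979,4.000)
cell (3,1): code 0110 → (3.000,1.104)–(4.000,1.679)
cell (3,3): code 1011 → (4.000,3.818)–(3.145,4.000)
cell (3,4): code 0001 → (3.145,4.000)–(3.000,4.022)
cell (4,1): code 0010 → (4.000,1.679)–(4.213,2.000)
cell (4,2): code 0011 → (4.213,2.000)–(4.348,3.000)
cell (4,3): code 0001 → (4.348,3.000)–(4.000,3.818)
total: 12 segments, chained into 1 closed loop(s), length Σ = 8.280413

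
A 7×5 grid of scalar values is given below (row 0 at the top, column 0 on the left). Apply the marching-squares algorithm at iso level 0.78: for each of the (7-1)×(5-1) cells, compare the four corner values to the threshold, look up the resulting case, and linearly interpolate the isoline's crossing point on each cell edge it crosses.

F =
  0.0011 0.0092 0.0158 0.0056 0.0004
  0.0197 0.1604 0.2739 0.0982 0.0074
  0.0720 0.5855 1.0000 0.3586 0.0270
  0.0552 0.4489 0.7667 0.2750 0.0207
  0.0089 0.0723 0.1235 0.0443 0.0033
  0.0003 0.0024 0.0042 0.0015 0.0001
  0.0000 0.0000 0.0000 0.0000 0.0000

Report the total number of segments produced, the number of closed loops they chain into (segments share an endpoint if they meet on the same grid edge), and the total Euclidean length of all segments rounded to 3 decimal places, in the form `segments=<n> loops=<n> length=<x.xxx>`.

cell (1,1): code 0100 → (1.697,2.000)–(2.000,1.469)
cell (1,2): code 1000 → (2.000,2.343)–(1.697,2.000)
cell (2,1): code 0010 → (2.000,1.469)–(2.943,2.000)
cell (2,2): code 0001 → (2.943,2.000)–(2.000,2.343)
total: 4 segments, chained into 1 closed loop(s), length Σ = 3.154346

segments=4 loops=1 length=3.154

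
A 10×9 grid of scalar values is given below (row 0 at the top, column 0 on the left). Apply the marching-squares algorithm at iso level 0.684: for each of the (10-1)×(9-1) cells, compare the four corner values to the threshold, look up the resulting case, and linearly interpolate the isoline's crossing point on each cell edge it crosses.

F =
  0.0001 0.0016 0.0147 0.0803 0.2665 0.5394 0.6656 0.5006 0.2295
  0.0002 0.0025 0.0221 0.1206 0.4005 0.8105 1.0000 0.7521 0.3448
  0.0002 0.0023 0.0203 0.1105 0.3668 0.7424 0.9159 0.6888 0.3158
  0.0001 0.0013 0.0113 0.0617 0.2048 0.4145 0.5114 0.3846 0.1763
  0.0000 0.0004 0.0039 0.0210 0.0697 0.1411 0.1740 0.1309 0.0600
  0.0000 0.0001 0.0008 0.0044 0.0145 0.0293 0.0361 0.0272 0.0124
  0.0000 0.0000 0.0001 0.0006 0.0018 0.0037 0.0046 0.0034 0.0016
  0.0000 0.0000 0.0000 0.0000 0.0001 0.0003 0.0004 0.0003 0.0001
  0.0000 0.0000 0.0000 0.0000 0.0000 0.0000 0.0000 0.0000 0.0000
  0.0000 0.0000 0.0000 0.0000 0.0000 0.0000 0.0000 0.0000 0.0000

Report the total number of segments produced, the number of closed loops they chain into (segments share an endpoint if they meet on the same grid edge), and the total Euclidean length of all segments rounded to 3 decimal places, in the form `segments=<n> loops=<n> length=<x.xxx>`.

segments=10 loops=1 length=7.693

cell (0,4): code 0100 → (0.533,5.000)–(1.000,4.691)
cell (0,5): code 1100 → (0.055,6.000)–(0.533,5.000)
cell (0,6): code 1100 → (0.729,7.000)–(0.055,6.000)
cell (0,7): code 1000 → (1.000,7.167)–(0.729,7.000)
cell (1,4): code 0110 → (1.000,4.691)–(2.000,4.845)
cell (1,7): code 1001 → (2.000,7.013)–(1.000,7.167)
cell (2,4): code 0010 → (2.000,4.845)–(2.178,5.000)
cell (2,5): code 0011 → (2.178,5.000)–(2.573,6.000)
cell (2,6): code 0011 → (2.573,6.000)–(2.016,7.000)
cell (2,7): code 0001 → (2.016,7.000)–(2.000,7.013)
total: 10 segments, chained into 1 closed loop(s), length Σ = 7.692648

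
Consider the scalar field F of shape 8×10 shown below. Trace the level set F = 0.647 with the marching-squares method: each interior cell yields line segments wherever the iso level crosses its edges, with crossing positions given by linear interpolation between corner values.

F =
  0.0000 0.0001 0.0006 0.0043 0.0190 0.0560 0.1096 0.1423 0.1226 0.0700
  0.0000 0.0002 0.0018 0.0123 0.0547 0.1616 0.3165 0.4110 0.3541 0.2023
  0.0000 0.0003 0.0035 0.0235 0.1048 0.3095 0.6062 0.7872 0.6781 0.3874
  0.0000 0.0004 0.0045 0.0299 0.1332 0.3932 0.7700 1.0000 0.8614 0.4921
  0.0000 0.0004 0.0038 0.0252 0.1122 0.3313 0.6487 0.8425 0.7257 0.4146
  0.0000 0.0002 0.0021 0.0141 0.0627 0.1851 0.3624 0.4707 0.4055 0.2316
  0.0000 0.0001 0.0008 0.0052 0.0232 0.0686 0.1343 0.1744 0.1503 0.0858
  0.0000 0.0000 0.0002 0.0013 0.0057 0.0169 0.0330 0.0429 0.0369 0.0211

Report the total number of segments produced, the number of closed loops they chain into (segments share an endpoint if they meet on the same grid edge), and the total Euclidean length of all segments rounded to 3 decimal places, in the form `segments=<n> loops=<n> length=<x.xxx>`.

segments=12 loops=1 length=8.931

cell (1,6): code 0100 → (1.627,7.000)–(2.000,6.225)
cell (1,7): code 1100 → (1.904,8.000)–(1.627,7.000)
cell (1,8): code 1000 → (2.000,8.107)–(1.904,8.000)
cell (2,5): code 0100 → (2.249,6.000)–(3.000,5.674)
cell (2,6): code 1110 → (2.000,6.225)–(2.249,6.000)
cell (2,8): code 1001 → (3.000,8.581)–(2.000,8.107)
cell (3,5): code 0110 → (3.000,5.674)–(4.000,5.995)
cell (3,8): code 1001 → (4.000,8.253)–(3.000,8.581)
cell (4,5): code 0010 → (4.000,5.995)–(4.006,6.000)
cell (4,6): code 0011 → (4.006,6.000)–(4.526,7.000)
cell (4,7): code 0011 → (4.526,7.000)–(4.246,8.000)
cell (4,8): code 0001 → (4.246,8.000)–(4.000,8.253)
total: 12 segments, chained into 1 closed loop(s), length Σ = 8.930900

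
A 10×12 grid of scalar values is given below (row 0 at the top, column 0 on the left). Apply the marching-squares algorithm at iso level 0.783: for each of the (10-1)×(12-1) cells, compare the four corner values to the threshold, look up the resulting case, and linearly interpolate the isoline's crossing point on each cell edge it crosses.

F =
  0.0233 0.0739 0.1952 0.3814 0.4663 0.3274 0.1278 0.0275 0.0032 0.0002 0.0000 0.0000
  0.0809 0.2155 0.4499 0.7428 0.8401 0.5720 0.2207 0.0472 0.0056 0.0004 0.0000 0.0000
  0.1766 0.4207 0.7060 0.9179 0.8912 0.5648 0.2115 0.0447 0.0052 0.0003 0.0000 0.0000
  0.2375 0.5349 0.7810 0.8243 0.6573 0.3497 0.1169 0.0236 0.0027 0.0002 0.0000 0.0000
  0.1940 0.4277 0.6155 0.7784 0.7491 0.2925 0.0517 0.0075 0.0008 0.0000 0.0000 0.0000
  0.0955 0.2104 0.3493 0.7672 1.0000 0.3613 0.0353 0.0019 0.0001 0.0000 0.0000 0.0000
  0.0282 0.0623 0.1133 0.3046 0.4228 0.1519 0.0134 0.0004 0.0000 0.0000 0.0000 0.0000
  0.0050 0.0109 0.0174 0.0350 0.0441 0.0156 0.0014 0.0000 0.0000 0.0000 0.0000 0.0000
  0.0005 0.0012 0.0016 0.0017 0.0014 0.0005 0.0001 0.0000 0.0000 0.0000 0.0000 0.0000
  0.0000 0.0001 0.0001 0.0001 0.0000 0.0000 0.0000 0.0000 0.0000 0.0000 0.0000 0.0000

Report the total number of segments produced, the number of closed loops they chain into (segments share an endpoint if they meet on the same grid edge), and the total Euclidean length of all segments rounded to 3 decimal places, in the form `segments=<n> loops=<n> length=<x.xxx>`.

cell (0,3): code 0100 → (0.847,4.000)–(1.000,3.413)
cell (0,4): code 1000 → (1.000,4.213)–(0.847,4.000)
cell (1,2): code 0100 → (1.230,3.000)–(2.000,2.363)
cell (1,3): code 1110 → (1.000,3.413)–(1.230,3.000)
cell (1,4): code 1001 → (2.000,4.331)–(1.000,4.213)
cell (2,2): code 0110 → (2.000,2.363)–(3.000,2.046)
cell (2,3): code 1011 → (3.000,3.247)–(2.463,4.000)
cell (2,4): code 0001 → (2.463,4.000)–(2.000,4.331)
cell (3,2): code 0010 → (3.000,2.046)–(3.900,3.000)
cell (3,3): code 0001 → (3.900,3.000)–(3.000,3.247)
cell (4,3): code 0100 → (4.135,4.000)–(5.000,3.068)
cell (4,4): code 1000 → (5.000,4.340)–(4.135,4.000)
cell (5,3): code 0010 → (5.000,3.068)–(5.376,4.000)
cell (5,4): code 0001 → (5.376,4.000)–(5.000,4.340)
total: 14 segments, chained into 2 closed loop(s), length Σ = 11.847636

segments=14 loops=2 length=11.848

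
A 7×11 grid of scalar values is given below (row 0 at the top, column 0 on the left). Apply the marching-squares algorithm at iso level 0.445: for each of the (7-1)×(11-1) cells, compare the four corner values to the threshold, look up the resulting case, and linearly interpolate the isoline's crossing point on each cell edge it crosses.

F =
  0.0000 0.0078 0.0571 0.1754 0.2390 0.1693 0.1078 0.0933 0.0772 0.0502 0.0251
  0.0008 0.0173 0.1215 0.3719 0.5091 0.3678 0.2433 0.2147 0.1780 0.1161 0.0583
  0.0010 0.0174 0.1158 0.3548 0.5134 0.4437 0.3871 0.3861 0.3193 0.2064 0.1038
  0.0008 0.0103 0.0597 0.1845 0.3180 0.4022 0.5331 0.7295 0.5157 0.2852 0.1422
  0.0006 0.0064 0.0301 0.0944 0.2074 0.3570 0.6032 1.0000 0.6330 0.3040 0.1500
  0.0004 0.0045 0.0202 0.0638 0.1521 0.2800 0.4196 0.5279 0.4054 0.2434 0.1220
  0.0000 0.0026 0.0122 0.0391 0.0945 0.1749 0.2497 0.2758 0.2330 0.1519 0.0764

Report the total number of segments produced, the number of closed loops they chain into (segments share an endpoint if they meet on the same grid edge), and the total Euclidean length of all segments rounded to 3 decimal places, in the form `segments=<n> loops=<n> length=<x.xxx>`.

cell (0,3): code 0100 → (0.763,4.000)–(1.000,3.533)
cell (0,4): code 1000 → (1.000,4.454)–(0.763,4.000)
cell (1,3): code 0110 → (1.000,3.533)–(2.000,3.569)
cell (1,4): code 1001 → (2.000,4.981)–(1.000,4.454)
cell (2,3): code 0010 → (2.000,3.569)–(2.350,4.000)
cell (2,4): code 0001 → (2.350,4.000)–(2.000,4.981)
cell (2,5): code 0100 → (2.397,6.000)–(3.000,5.327)
cell (2,6): code 1100 → (2.172,7.000)–(2.397,6.000)
cell (2,7): code 1100 → (2.640,8.000)–(2.172,7.000)
cell (2,8): code 1000 → (3.000,8.307)–(2.640,8.000)
cell (3,5): code 0110 → (3.000,5.327)–(4.000,5.357)
cell (3,8): code 1001 → (4.000,8.571)–(3.000,8.307)
cell (4,5): code 0010 → (4.000,5.357)–(4.862,6.000)
cell (4,6): code 0111 → (4.862,6.000)–(5.000,6.235)
cell (4,7): code 1011 → (5.000,7.677)–(4.826,8.000)
cell (4,8): code 0001 → (4.826,8.000)–(4.000,8.571)
cell (5,6): code 0010 → (5.000,6.235)–(5.329,7.000)
cell (5,7): code 0001 → (5.329,7.000)–(5.000,7.677)
total: 18 segments, chained into 2 closed loop(s), length Σ = 14.609981

segments=18 loops=2 length=14.610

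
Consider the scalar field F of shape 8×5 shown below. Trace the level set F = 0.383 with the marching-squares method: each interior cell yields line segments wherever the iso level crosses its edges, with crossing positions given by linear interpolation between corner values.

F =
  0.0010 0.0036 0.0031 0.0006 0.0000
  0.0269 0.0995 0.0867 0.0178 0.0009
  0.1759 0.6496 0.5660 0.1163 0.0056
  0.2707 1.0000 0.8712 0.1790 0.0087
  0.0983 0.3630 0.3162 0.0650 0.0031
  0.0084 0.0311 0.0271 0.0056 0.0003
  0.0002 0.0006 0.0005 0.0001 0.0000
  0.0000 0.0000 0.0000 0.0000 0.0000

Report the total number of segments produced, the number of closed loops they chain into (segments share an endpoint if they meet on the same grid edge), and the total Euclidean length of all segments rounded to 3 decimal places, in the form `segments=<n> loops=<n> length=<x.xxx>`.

segments=8 loops=1 length=7.806

cell (1,0): code 0100 → (1.515,1.000)–(2.000,0.437)
cell (1,1): code 1100 → (1.618,2.000)–(1.515,1.000)
cell (1,2): code 1000 → (2.000,2.407)–(1.618,2.000)
cell (2,0): code 0110 → (2.000,0.437)–(3.000,0.154)
cell (2,2): code 1001 → (3.000,2.705)–(2.000,2.407)
cell (3,0): code 0010 → (3.000,0.154)–(3.969,1.000)
cell (3,1): code 0011 → (3.969,1.000)–(3.880,2.000)
cell (3,2): code 0001 → (3.880,2.000)–(3.000,2.705)
total: 8 segments, chained into 1 closed loop(s), length Σ = 7.806362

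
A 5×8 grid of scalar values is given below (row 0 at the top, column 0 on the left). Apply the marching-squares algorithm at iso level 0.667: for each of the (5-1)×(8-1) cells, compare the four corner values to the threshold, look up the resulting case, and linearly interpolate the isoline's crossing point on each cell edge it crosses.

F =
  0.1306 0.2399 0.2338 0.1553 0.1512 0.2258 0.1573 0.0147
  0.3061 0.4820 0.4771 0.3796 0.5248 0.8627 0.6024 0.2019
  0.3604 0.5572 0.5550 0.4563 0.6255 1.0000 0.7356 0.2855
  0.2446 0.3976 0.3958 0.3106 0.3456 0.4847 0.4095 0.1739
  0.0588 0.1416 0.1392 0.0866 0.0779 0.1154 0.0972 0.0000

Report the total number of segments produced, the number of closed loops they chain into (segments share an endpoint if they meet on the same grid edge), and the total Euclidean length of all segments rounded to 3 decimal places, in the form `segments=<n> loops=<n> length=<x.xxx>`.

segments=8 loops=1 length=6.047

cell (0,4): code 0100 → (0.693,5.000)–(1.000,4.421)
cell (0,5): code 1000 → (1.000,5.752)–(0.693,5.000)
cell (1,4): code 0110 → (1.000,4.421)–(2.000,4.111)
cell (1,5): code 1101 → (1.485,6.000)–(1.000,5.752)
cell (1,6): code 1000 → (2.000,6.152)–(1.485,6.000)
cell (2,4): code 0010 → (2.000,4.111)–(2.646,5.000)
cell (2,5): code 0011 → (2.646,5.000)–(2.210,6.000)
cell (2,6): code 0001 → (2.210,6.000)–(2.000,6.152)
total: 8 segments, chained into 1 closed loop(s), length Σ = 6.046502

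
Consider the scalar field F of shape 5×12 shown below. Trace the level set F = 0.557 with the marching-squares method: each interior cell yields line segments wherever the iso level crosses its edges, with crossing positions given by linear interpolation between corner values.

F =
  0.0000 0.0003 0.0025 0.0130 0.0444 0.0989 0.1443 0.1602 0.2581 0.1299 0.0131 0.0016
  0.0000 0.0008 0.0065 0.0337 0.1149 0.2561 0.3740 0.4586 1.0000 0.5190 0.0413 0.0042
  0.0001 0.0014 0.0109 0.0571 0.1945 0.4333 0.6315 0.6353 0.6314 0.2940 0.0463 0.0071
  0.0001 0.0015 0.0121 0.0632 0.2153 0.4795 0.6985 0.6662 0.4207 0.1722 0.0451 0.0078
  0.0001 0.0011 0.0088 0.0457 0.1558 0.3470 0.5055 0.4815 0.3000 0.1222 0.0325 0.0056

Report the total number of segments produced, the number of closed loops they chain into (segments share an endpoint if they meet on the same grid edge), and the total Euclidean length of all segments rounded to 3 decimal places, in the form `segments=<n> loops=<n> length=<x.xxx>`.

cell (0,7): code 0100 → (0.403,8.000)–(1.000,7.182)
cell (0,8): code 1000 → (1.000,8.921)–(0.403,8.000)
cell (1,5): code 0100 → (1.711,6.000)–(2.000,5.624)
cell (1,6): code 1100 → (1.557,7.000)–(1.711,6.000)
cell (1,7): code 1110 → (1.000,7.182)–(1.557,7.000)
cell (1,8): code 1001 → (2.000,8.221)–(1.000,8.921)
cell (2,5): code 0110 → (2.000,5.624)–(3.000,5.354)
cell (2,7): code 1011 → (3.000,7.445)–(2.353,8.000)
cell (2,8): code 0001 → (2.353,8.000)–(2.000,8.221)
cell (3,5): code 0010 → (3.000,5.354)–(3.733,6.000)
cell (3,6): code 0011 → (3.733,6.000)–(3.591,7.000)
cell (3,7): code 0001 → (3.591,7.000)–(3.000,7.445)
total: 12 segments, chained into 1 closed loop(s), length Σ = 10.435173

segments=12 loops=1 length=10.435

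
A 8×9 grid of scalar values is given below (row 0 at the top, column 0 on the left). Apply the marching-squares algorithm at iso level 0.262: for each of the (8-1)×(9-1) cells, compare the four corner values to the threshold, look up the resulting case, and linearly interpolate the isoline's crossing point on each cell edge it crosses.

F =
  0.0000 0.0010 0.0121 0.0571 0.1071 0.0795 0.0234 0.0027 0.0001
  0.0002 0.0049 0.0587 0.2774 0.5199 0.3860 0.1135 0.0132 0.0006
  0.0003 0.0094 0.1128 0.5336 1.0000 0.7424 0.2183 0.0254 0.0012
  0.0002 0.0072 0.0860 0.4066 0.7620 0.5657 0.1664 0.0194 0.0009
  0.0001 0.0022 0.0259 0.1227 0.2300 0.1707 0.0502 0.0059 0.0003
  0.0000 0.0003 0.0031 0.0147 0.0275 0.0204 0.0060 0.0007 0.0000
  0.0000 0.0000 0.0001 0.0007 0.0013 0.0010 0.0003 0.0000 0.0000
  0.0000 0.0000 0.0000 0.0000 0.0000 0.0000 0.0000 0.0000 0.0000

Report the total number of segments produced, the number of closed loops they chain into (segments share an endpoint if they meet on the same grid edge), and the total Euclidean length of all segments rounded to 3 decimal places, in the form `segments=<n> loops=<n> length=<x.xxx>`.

cell (0,2): code 0100 → (0.930,3.000)–(1.000,2.930)
cell (0,3): code 1100 → (0.375,4.000)–(0.930,3.000)
cell (0,4): code 1100 → (0.595,5.000)–(0.375,4.000)
cell (0,5): code 1000 → (1.000,5.455)–(0.595,5.000)
cell (1,2): code 0110 → (1.000,2.930)–(2.000,2.355)
cell (1,5): code 1001 → (2.000,5.917)–(1.000,5.455)
cell (2,2): code 0110 → (2.000,2.355)–(3.000,2.549)
cell (2,5): code 1001 → (3.000,5.761)–(2.000,5.917)
cell (3,2): code 0010 → (3.000,2.549)–(3.509,3.000)
cell (3,3): code 0011 → (3.509,3.000)–(3.940,4.000)
cell (3,4): code 0011 → (3.940,4.000)–(3.769,5.000)
cell (3,5): code 0001 → (3.769,5.000)–(3.000,5.761)
total: 12 segments, chained into 1 closed loop(s), length Σ = 11.026499

segments=12 loops=1 length=11.026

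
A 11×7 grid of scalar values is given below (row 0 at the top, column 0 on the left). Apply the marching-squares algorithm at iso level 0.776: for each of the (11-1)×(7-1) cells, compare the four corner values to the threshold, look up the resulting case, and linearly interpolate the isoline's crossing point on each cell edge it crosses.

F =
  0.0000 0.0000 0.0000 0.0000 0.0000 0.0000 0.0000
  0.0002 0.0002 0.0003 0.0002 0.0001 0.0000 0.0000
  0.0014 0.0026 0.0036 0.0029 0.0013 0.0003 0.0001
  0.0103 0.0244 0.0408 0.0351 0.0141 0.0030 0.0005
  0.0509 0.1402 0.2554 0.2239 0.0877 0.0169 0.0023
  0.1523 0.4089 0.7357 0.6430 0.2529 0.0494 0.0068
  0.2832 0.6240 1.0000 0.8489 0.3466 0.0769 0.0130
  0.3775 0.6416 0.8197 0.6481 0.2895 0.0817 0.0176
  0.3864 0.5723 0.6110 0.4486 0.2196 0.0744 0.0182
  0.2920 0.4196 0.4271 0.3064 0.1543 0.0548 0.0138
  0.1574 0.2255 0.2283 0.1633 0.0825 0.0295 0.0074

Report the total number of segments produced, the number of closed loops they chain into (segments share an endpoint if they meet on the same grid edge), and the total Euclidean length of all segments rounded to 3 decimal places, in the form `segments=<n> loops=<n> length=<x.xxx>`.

segments=8 loops=1 length=5.617

cell (5,1): code 0100 → (5.152,2.000)–(6.000,1.404)
cell (5,2): code 1100 → (5.646,3.000)–(5.152,2.000)
cell (5,3): code 1000 → (6.000,3.145)–(5.646,3.000)
cell (6,1): code 0110 → (6.000,1.404)–(7.000,1.755)
cell (6,2): code 1011 → (7.000,2.255)–(6.363,3.000)
cell (6,3): code 0001 → (6.363,3.000)–(6.000,3.145)
cell (7,1): code 0010 → (7.000,1.755)–(7.209,2.000)
cell (7,2): code 0001 → (7.209,2.000)–(7.000,2.255)
total: 8 segments, chained into 1 closed loop(s), length Σ = 5.617006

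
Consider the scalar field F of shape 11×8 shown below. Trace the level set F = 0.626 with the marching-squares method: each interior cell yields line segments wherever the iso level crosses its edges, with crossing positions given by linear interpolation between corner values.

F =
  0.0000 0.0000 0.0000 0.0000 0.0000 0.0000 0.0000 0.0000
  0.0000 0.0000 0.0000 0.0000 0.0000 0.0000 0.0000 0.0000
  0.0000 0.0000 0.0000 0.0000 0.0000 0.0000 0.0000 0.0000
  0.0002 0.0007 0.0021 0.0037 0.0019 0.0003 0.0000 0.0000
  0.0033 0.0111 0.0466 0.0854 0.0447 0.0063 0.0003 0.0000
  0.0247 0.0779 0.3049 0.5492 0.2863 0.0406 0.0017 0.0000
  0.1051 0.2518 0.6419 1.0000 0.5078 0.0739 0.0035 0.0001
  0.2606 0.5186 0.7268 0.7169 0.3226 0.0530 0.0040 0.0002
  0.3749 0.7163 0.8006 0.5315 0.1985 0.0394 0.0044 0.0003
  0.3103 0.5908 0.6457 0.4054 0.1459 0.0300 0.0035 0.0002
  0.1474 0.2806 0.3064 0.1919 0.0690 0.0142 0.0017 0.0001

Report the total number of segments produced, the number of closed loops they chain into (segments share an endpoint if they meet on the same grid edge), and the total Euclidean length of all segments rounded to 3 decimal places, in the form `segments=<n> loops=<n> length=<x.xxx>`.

cell (5,1): code 0100 → (5.953,2.000)–(6.000,1.959)
cell (5,2): code 1100 → (5.170,3.000)–(5.953,2.000)
cell (5,3): code 1000 → (6.000,3.760)–(5.170,3.000)
cell (6,1): code 0110 → (6.000,1.959)–(7.000,1.516)
cell (6,3): code 1001 → (7.000,3.231)–(6.000,3.760)
cell (7,0): code 0100 → (7.543,1.000)–(8.000,0.736)
cell (7,1): code 1110 → (7.000,1.516)–(7.543,1.000)
cell (7,2): code 1011 → (8.000,2.649)–(7.490,3.000)
cell (7,3): code 0001 → (7.490,3.000)–(7.000,3.231)
cell (8,0): code 0010 → (8.000,0.736)–(8.720,1.000)
cell (8,1): code 0111 → (8.720,1.000)–(9.000,1.641)
cell (8,2): code 1001 → (9.000,2.082)–(8.000,2.649)
cell (9,1): code 0010 → (9.000,1.641)–(9.058,2.000)
cell (9,2): code 0001 → (9.058,2.000)–(9.000,2.082)
total: 14 segments, chained into 1 closed loop(s), length Σ = 10.200032

segments=14 loops=1 length=10.200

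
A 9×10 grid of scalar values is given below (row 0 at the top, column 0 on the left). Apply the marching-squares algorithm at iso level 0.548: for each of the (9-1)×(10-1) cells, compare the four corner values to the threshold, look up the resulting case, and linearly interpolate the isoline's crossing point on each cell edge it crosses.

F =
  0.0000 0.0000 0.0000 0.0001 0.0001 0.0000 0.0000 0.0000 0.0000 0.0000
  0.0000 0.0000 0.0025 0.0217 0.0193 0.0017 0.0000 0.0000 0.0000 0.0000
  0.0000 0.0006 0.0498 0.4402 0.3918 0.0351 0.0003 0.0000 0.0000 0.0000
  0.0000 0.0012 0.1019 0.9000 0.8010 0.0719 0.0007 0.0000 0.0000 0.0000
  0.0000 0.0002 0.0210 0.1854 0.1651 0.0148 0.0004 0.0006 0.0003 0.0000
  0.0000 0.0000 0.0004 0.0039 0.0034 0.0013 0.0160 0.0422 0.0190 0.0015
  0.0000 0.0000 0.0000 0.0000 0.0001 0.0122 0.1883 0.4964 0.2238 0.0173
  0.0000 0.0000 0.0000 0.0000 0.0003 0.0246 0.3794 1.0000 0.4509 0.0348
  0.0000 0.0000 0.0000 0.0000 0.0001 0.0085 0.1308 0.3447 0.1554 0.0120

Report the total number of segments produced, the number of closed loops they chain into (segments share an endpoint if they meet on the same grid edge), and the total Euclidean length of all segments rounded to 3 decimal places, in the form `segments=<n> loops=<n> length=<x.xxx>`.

segments=10 loops=2 length=9.248

cell (2,2): code 0100 → (2.234,3.000)–(3.000,2.559)
cell (2,3): code 1100 → (2.382,4.000)–(2.234,3.000)
cell (2,4): code 1000 → (3.000,4.347)–(2.382,4.000)
cell (3,2): code 0010 → (3.000,2.559)–(3.493,3.000)
cell (3,3): code 0011 → (3.493,3.000)–(3.398,4.000)
cell (3,4): code 0001 → (3.398,4.000)–(3.000,4.347)
cell (6,6): code 0100 → (6.102,7.000)–(7.000,6.272)
cell (6,7): code 1000 → (7.000,7.823)–(6.102,7.000)
cell (7,6): code 0010 → (7.000,6.272)–(7.690,7.000)
cell (7,7): code 0001 → (7.690,7.000)–(7.000,7.823)
total: 10 segments, chained into 2 closed loop(s), length Σ = 9.247666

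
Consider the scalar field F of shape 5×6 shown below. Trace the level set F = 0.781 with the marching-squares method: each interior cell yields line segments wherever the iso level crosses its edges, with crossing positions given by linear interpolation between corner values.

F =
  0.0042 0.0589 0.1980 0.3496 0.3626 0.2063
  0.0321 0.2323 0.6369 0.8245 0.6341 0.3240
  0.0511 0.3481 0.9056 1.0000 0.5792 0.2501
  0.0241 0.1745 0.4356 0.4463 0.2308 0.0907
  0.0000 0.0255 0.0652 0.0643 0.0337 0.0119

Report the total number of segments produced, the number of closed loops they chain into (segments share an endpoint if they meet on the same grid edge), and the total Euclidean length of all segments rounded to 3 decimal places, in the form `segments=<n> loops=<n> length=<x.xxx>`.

cell (0,2): code 0100 → (0.908,3.000)–(1.000,2.768)
cell (0,3): code 1000 → (1.000,3.228)–(0.908,3.000)
cell (1,1): code 0100 → (1.536,2.000)–(2.000,1.777)
cell (1,2): code 1110 → (1.000,2.768)–(1.536,2.000)
cell (1,3): code 1001 → (2.000,3.520)–(1.000,3.228)
cell (2,1): code 0010 → (2.000,1.777)–(2.265,2.000)
cell (2,2): code 0011 → (2.265,2.000)–(2.396,3.000)
cell (2,3): code 0001 → (2.396,3.000)–(2.000,3.520)
total: 8 segments, chained into 1 closed loop(s), length Σ = 4.997675

segments=8 loops=1 length=4.998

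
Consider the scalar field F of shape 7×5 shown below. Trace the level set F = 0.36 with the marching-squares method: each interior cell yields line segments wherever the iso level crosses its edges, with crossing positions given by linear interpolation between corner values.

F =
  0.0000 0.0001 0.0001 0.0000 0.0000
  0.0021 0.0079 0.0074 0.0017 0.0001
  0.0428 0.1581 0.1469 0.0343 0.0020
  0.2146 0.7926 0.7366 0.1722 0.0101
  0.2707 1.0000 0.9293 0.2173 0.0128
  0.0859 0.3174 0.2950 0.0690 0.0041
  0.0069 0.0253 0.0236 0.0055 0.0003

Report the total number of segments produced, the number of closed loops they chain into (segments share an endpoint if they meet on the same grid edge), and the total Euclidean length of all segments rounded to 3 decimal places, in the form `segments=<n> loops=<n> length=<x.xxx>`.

segments=8 loops=1 length=8.441

cell (2,0): code 0100 → (2.318,1.000)–(3.000,0.252)
cell (2,1): code 1100 → (2.361,2.000)–(2.318,1.000)
cell (2,2): code 1000 → (3.000,2.667)–(2.361,2.000)
cell (3,0): code 0110 → (3.000,0.252)–(4.000,0.122)
cell (3,2): code 1001 → (4.000,2.800)–(3.000,2.667)
cell (4,0): code 0010 → (4.000,0.122)–(4.938,1.000)
cell (4,1): code 0011 → (4.938,1.000)–(4.898,2.000)
cell (4,2): code 0001 → (4.898,2.000)–(4.000,2.800)
total: 8 segments, chained into 1 closed loop(s), length Σ = 8.441037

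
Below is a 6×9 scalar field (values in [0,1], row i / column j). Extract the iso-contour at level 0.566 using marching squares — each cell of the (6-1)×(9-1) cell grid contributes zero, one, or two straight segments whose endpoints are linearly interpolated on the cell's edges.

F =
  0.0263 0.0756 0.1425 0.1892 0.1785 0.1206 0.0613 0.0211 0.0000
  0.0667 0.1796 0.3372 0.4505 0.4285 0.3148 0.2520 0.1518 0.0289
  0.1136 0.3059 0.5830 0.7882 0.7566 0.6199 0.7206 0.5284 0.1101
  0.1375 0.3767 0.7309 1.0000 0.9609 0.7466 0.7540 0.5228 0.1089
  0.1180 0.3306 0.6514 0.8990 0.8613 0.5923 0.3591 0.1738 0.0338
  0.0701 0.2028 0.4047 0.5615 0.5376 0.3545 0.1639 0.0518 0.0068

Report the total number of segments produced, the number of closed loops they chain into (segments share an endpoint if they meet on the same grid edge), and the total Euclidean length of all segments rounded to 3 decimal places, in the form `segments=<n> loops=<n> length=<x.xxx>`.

cell (1,1): code 0100 → (1.931,2.000)–(2.000,1.939)
cell (1,2): code 1100 → (1.342,3.000)–(1.931,2.000)
cell (1,3): code 1100 → (1.419,4.000)–(1.342,3.000)
cell (1,4): code 1100 → (1.823,5.000)–(1.419,4.000)
cell (1,5): code 1100 → (1.670,6.000)–(1.823,5.000)
cell (1,6): code 1000 → (2.000,6.804)–(1.670,6.000)
cell (2,1): code 0110 → (2.000,1.939)–(3.000,1.534)
cell (2,6): code 1001 → (3.000,6.813)–(2.000,6.804)
cell (3,1): code 0110 → (3.000,1.534)–(4.000,1.734)
cell (3,5): code 1011 → (4.000,5.113)–(3.476,6.000)
cell (3,6): code 0001 → (3.476,6.000)–(3.000,6.813)
cell (4,1): code 0010 → (4.000,1.734)–(4.346,2.000)
cell (4,2): code 0011 → (4.346,2.000)–(4.987,3.000)
cell (4,3): code 0011 → (4.987,3.000)–(4.912,4.000)
cell (4,4): code 0011 → (4.912,4.000)–(4.111,5.000)
cell (4,5): code 0001 → (4.111,5.000)–(4.000,5.113)
total: 16 segments, chained into 1 closed loop(s), length Σ = 14.353154

segments=16 loops=1 length=14.353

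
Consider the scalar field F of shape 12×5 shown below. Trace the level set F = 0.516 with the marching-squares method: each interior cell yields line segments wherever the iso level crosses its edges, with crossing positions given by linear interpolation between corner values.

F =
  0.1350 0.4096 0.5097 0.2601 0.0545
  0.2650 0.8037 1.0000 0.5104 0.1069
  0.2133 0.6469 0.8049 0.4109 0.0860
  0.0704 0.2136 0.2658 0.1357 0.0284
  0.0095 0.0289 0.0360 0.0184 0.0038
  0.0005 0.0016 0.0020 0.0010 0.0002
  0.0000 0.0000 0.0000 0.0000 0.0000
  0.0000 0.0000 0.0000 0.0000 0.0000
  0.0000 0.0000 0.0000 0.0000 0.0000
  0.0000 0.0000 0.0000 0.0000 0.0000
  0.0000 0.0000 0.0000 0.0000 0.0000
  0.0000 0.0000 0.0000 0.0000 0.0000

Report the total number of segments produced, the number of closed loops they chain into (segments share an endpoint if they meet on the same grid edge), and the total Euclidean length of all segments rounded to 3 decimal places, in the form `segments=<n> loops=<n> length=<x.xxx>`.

cell (0,0): code 0100 → (0.270,1.000)–(1.000,0.466)
cell (0,1): code 1100 → (0.013,2.000)–(0.270,1.000)
cell (0,2): code 1000 → (1.000,2.989)–(0.013,2.000)
cell (1,0): code 0110 → (1.000,0.466)–(2.000,0.698)
cell (1,2): code 1001 → (2.000,2.733)–(1.000,2.989)
cell (2,0): code 0010 → (2.000,0.698)–(2.302,1.000)
cell (2,1): code 0011 → (2.302,1.000)–(2.536,2.000)
cell (2,2): code 0001 → (2.536,2.000)–(2.000,2.733)
total: 8 segments, chained into 1 closed loop(s), length Σ = 7.755019

segments=8 loops=1 length=7.755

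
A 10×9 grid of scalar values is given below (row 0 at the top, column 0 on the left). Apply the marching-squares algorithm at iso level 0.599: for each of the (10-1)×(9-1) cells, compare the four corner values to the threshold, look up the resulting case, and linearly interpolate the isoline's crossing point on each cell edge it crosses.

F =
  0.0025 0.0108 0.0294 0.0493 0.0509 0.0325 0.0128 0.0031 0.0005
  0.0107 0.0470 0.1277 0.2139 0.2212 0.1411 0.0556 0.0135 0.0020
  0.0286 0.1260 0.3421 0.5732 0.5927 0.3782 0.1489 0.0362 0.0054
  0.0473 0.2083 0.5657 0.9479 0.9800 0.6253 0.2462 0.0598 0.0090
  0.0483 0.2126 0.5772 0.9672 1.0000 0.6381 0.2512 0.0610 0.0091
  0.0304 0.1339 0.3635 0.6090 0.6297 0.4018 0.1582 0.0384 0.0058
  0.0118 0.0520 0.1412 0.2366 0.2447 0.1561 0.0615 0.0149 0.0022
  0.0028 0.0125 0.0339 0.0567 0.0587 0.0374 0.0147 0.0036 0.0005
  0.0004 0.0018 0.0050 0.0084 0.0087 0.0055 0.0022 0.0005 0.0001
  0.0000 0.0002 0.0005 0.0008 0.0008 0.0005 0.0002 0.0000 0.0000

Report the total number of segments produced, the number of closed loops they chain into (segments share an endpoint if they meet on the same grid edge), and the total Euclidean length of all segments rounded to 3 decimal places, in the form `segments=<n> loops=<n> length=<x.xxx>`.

cell (2,2): code 0100 → (2.069,3.000)–(3.000,2.087)
cell (2,3): code 1100 → (2.016,4.000)–(2.069,3.000)
cell (2,4): code 1100 → (2.894,5.000)–(2.016,4.000)
cell (2,5): code 1000 → (3.000,5.069)–(2.894,5.000)
cell (3,2): code 0110 → (3.000,2.087)–(4.000,2.056)
cell (3,5): code 1001 → (4.000,5.101)–(3.000,5.069)
cell (4,2): code 0110 → (4.000,2.056)–(5.000,2.959)
cell (4,4): code 1011 → (5.000,4.135)–(4.165,5.000)
cell (4,5): code 0001 → (4.165,5.000)–(4.000,5.101)
cell (5,2): code 0010 → (5.000,2.959)–(5.027,3.000)
cell (5,3): code 0011 → (5.027,3.000)–(5.080,4.000)
cell (5,4): code 0001 → (5.080,4.000)–(5.000,4.135)
total: 12 segments, chained into 1 closed loop(s), length Σ = 9.714070

segments=12 loops=1 length=9.714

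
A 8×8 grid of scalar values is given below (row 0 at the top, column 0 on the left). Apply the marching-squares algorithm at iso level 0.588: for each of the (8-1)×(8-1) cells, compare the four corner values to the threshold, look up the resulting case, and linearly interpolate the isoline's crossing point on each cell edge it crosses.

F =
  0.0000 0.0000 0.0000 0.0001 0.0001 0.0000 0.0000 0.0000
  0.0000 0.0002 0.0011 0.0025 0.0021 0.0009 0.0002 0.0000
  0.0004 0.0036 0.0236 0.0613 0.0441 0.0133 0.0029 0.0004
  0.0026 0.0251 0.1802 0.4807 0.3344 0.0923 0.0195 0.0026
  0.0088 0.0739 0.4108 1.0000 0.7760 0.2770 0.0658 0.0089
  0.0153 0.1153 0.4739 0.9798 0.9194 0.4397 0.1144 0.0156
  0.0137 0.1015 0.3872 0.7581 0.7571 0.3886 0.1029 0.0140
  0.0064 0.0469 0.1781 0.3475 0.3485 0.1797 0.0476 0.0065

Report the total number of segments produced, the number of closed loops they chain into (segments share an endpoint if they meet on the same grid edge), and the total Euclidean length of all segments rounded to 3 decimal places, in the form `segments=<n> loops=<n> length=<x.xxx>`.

cell (3,2): code 0100 → (3.207,3.000)–(4.000,2.301)
cell (3,3): code 1100 → (3.574,4.000)–(3.207,3.000)
cell (3,4): code 1000 → (4.000,4.377)–(3.574,4.000)
cell (4,2): code 0110 → (4.000,2.301)–(5.000,2.226)
cell (4,4): code 1001 → (5.000,4.691)–(4.000,4.377)
cell (5,2): code 0110 → (5.000,2.226)–(6.000,2.541)
cell (5,4): code 1001 → (6.000,4.459)–(5.000,4.691)
cell (6,2): code 0010 → (6.000,2.541)–(6.414,3.000)
cell (6,3): code 0011 → (6.414,3.000)–(6.414,4.000)
cell (6,4): code 0001 → (6.414,4.000)–(6.000,4.459)
total: 10 segments, chained into 1 closed loop(s), length Σ = 9.053677

segments=10 loops=1 length=9.054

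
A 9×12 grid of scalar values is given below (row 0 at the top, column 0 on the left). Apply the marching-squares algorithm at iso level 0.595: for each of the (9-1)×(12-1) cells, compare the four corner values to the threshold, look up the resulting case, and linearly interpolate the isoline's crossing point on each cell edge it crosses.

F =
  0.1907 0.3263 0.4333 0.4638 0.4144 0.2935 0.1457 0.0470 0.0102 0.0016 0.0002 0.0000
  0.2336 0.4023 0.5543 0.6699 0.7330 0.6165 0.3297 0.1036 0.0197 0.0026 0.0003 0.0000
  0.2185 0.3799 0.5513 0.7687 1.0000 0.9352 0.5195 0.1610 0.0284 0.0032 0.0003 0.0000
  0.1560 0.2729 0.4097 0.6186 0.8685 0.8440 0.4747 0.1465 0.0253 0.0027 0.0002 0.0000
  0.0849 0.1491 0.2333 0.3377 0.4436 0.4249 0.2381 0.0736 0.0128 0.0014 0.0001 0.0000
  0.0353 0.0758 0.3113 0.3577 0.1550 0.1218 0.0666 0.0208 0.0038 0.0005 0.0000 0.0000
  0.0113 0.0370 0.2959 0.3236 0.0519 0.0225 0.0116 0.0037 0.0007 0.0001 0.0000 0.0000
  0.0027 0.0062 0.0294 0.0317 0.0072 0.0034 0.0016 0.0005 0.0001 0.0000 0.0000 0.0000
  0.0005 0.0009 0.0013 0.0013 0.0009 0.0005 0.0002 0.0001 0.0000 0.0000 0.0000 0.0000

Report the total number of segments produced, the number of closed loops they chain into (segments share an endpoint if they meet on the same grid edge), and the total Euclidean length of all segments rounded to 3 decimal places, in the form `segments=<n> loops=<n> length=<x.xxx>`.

cell (0,2): code 0100 → (0.637,3.000)–(1.000,2.352)
cell (0,3): code 1100 → (0.567,4.000)–(0.637,3.000)
cell (0,4): code 1100 → (0.933,5.000)–(0.567,4.000)
cell (0,5): code 1000 → (1.000,5.075)–(0.933,5.000)
cell (1,2): code 0110 → (1.000,2.352)–(2.000,2.201)
cell (1,5): code 1001 → (2.000,5.818)–(1.000,5.075)
cell (2,2): code 0110 → (2.000,2.201)–(3.000,2.887)
cell (2,5): code 1001 → (3.000,5.674)–(2.000,5.818)
cell (3,2): code 0010 → (3.000,2.887)–(3.084,3.000)
cell (3,3): code 0011 → (3.084,3.000)–(3.644,4.000)
cell (3,4): code 0011 → (3.644,4.000)–(3.594,5.000)
cell (3,5): code 0001 → (3.594,5.000)–(3.000,5.674)
total: 12 segments, chained into 1 closed loop(s), length Σ = 10.577709

segments=12 loops=1 length=10.578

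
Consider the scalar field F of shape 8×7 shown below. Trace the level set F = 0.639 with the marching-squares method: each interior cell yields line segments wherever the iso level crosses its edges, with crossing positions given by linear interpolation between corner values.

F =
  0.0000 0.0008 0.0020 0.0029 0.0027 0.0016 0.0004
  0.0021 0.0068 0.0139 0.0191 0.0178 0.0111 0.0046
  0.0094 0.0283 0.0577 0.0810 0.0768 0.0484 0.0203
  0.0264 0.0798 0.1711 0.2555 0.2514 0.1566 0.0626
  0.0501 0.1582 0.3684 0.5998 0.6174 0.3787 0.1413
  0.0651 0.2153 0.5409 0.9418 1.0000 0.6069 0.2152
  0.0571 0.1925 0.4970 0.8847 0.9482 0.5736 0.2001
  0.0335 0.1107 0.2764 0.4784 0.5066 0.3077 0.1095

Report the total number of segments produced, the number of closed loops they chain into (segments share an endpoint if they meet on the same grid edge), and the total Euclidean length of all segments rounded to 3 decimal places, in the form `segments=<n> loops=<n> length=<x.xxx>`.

cell (4,2): code 0100 → (4.115,3.000)–(5.000,2.245)
cell (4,3): code 1100 → (4.056,4.000)–(4.115,3.000)
cell (4,4): code 1000 → (5.000,4.918)–(4.056,4.000)
cell (5,2): code 0110 → (5.000,2.245)–(6.000,2.366)
cell (5,4): code 1001 → (6.000,4.825)–(5.000,4.918)
cell (6,2): code 0010 → (6.000,2.366)–(6.605,3.000)
cell (6,3): code 0011 → (6.605,3.000)–(6.700,4.000)
cell (6,4): code 0001 → (6.700,4.000)–(6.000,4.825)
total: 8 segments, chained into 1 closed loop(s), length Σ = 8.456708

segments=8 loops=1 length=8.457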